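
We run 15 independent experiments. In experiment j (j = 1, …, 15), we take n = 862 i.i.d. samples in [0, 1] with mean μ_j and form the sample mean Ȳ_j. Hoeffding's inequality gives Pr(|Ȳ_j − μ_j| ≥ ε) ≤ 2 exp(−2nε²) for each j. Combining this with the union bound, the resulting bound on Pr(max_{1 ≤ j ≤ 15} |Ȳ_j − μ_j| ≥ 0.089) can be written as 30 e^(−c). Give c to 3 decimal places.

Union bound over the 15 events: Pr(max_{1 ≤ j ≤ 15} |Ȳ_j − μ_j| ≥ 0.089) ≤ 15·2·exp(−2nε²) = 30 exp(−2·862·0.089²).
So c = 2·862·0.089² = 13.6558.

13.656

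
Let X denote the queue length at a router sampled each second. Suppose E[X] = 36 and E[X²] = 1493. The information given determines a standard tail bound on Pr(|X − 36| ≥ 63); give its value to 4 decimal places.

The first two moments determine the variance, so Chebyshev's inequality is the sharpest standard bound available.
Var(X) = E[X²] − (E[X])² = 1493 − 1296 = 197.
Chebyshev's inequality: Pr(|X − μ| ≥ t) ≤ Var(X)/t² = 197/3969 = 0.0496.

0.0496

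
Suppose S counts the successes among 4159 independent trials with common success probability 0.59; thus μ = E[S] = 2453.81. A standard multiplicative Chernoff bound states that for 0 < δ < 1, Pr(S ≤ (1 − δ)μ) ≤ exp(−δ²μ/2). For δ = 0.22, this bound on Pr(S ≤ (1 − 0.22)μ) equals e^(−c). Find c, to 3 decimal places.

c = δ²μ/2 = 0.22²·2453.81/2 = 59.3822.

59.382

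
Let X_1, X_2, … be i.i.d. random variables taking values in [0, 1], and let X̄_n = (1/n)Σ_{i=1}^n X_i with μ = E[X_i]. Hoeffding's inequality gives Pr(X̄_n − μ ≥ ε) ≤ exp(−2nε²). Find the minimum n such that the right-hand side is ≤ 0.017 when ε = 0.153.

88

Require exp(−2nε²) ≤ 0.017, i.e. 2nε² ≥ ln(1/0.017) = 4.074542.
So n ≥ 4.074542 / (2·0.153²) = 87.029.
The smallest integer n is 88.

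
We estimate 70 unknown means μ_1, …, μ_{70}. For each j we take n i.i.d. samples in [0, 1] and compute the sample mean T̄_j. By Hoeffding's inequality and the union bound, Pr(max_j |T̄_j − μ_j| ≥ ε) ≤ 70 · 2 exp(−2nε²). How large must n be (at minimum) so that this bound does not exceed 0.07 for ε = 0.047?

1721

Need 2·70·exp(−2nε²) ≤ 0.07, i.e. exp(−2nε²) ≤ 0.07/140.
So 2nε² ≥ ln(140/0.07) = 7.600902.
Hence n ≥ 7.600902/(2·0.047²) = 1720.440.
The smallest integer n is 1721.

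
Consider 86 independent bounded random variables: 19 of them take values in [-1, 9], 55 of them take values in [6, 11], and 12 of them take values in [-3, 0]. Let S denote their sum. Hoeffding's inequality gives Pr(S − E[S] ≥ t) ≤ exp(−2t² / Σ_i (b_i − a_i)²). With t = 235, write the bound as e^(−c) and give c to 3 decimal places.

32.649

Σ(b_i − a_i)² = 19·10² + 55·5² + 12·3² = 3383.
c = 2t² / 3383 = 2·235² / 3383 = 32.6485.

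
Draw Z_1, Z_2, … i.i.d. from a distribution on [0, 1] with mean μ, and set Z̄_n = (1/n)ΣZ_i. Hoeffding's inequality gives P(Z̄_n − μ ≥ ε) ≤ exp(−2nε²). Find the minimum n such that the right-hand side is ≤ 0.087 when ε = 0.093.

142

Require exp(−2nε²) ≤ 0.087, i.e. 2nε² ≥ ln(1/0.087) = 2.441847.
So n ≥ 2.441847 / (2·0.093²) = 141.164.
The smallest integer n is 142.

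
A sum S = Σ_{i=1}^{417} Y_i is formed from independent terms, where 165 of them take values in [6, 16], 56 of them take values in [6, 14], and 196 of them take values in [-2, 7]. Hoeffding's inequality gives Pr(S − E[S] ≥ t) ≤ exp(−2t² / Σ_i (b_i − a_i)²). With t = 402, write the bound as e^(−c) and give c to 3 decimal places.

Σ(b_i − a_i)² = 165·10² + 56·8² + 196·9² = 35960.
c = 2t² / 35960 = 2·402² / 35960 = 8.9880.

8.988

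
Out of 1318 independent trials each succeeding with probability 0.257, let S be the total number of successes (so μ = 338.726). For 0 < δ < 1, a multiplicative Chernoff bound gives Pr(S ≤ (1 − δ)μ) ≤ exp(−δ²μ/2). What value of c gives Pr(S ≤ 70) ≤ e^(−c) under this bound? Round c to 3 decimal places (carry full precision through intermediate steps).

106.596

Write 70 = (1 − δ)μ, so δ = 1 − 70/338.726 = 0.7933433…
Then the exponent is δ²μ/2 = (μ − 70)²/(2μ) = 106.595985.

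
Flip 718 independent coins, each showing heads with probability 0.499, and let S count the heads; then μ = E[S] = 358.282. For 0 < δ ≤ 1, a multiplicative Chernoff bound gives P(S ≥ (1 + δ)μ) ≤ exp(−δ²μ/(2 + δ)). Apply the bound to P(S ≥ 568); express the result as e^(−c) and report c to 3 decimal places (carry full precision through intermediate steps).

Write 568 = (1 + δ)μ, so δ = 568/358.282 − 1 = 0.5853434…
Then the exponent is δ²μ/(2 + δ) = (568 − μ)² / (μ·(2 + δ)) = 47.481911.

47.482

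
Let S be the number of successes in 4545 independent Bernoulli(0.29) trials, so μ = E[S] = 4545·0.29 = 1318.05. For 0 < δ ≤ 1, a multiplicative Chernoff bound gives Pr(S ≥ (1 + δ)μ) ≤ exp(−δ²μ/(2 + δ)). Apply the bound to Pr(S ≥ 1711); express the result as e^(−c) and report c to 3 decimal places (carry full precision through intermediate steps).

Write 1711 = (1 + δ)μ, so δ = 1711/1318.05 − 1 = 0.2981298…
Then the exponent is δ²μ/(2 + δ) = (1711 − μ)² / (μ·(2 + δ)) = 50.976281.

50.976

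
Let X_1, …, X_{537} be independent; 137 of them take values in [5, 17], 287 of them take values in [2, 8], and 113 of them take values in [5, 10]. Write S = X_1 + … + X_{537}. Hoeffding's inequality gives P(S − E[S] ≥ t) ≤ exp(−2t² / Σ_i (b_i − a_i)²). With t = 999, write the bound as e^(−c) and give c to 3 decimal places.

60.696

Σ(b_i − a_i)² = 137·12² + 287·6² + 113·5² = 32885.
c = 2t² / 32885 = 2·999² / 32885 = 60.6964.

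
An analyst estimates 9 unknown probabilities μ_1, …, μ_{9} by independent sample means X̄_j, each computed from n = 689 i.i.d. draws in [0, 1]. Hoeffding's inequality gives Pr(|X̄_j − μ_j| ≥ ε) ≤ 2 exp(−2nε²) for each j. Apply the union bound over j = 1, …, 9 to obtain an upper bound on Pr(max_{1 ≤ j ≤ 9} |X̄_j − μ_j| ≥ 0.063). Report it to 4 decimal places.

Per-experiment Hoeffding bound: 2·exp(−2·689·0.063²) = 2·exp(−5.46928) = 0.0084285.
Union bound over 9 events: 9·0.0084285 = 0.07586.

0.0759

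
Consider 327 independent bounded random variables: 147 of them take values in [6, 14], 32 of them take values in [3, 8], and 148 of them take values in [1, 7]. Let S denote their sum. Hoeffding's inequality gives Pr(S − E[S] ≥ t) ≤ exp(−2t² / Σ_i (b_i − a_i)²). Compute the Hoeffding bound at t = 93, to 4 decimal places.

0.3284

Σ(b_i − a_i)² = 147·8² + 32·5² + 148·6² = 15536.
Exponent = 2·93² / 15536 = 1.11341.
Bound = exp(−1.11341) = 0.32844.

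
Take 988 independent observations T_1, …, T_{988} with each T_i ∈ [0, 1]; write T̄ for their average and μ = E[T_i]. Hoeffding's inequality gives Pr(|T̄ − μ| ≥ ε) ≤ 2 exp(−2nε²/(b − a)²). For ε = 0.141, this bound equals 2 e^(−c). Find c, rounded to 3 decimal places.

39.285

c = 2nε²/(b − a)² = 2·988·0.141² / 1² = 39.2849.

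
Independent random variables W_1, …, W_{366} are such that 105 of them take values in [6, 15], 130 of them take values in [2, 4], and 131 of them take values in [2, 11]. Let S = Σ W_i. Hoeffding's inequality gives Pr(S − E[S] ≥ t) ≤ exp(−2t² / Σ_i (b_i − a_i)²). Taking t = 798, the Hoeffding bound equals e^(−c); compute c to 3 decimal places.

64.861

Σ(b_i − a_i)² = 105·9² + 130·2² + 131·9² = 19636.
c = 2t² / 19636 = 2·798² / 19636 = 64.8609.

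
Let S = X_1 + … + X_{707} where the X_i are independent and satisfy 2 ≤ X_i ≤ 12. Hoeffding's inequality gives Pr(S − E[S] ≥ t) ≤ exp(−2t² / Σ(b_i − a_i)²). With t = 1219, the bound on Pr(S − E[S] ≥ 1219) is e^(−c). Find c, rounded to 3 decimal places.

Σ(b_i − a_i)² = 707·(10)² = 70700.
c = 2t²/70700 = 2·1219²/70700 = 42.0357.

42.036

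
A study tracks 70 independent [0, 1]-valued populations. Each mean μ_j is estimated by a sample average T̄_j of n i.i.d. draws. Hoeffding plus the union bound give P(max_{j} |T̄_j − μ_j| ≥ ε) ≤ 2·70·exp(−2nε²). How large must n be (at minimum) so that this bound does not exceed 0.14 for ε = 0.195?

Need 2·70·exp(−2nε²) ≤ 0.14, i.e. exp(−2nε²) ≤ 0.14/140.
So 2nε² ≥ ln(140/0.14) = 6.907755.
Hence n ≥ 6.907755/(2·0.195²) = 90.832.
The smallest integer n is 91.

91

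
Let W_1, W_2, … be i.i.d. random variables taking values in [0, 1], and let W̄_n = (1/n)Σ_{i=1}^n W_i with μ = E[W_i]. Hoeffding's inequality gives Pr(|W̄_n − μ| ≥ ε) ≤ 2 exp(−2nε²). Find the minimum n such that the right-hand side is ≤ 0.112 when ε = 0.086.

Require 2·exp(−2nε²) ≤ 0.112, i.e. 2nε² ≥ ln(2/0.112) = 2.882404.
So n ≥ 2.882404 / (2·0.086²) = 194.862.
The smallest integer n is 195.

195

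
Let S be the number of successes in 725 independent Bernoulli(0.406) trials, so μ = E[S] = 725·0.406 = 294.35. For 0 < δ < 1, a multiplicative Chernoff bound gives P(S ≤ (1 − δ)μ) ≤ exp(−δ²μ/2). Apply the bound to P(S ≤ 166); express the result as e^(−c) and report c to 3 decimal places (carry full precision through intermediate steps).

27.983

Write 166 = (1 − δ)μ, so δ = 1 − 166/294.35 = 0.4360455…
Then the exponent is δ²μ/2 = (μ − 166)²/(2μ) = 27.983222.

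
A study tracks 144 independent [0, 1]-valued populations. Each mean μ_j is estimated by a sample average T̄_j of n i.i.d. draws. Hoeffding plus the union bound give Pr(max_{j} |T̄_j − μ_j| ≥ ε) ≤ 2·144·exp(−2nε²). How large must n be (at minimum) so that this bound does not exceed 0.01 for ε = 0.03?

Need 2·144·exp(−2nε²) ≤ 0.01, i.e. exp(−2nε²) ≤ 0.01/288.
So 2nε² ≥ ln(288/0.01) = 10.268131.
Hence n ≥ 10.268131/(2·0.03²) = 5704.517.
The smallest integer n is 5705.

5705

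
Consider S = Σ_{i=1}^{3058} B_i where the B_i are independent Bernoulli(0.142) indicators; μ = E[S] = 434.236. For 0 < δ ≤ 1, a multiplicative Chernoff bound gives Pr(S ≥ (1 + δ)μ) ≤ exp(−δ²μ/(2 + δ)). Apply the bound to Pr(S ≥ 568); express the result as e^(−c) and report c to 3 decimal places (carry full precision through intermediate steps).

17.853

Write 568 = (1 + δ)μ, so δ = 568/434.236 − 1 = 0.3080445…
Then the exponent is δ²μ/(2 + δ) = (568 − μ)² / (μ·(2 + δ)) = 17.852889.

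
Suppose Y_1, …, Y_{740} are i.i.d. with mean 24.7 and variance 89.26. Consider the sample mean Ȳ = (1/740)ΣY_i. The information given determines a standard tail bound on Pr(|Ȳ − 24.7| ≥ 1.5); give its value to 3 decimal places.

0.054

With mean and variance of each term known, Chebyshev's inequality bounds the deviation of the sum (or sample mean).
Var(Ȳ) = Var(Y_i)/n = 89.26/740 = 0.12062.
Chebyshev: Pr(|Ȳ − 24.7| ≥ 1.5) ≤ Var(Ȳ)/(1.5)² = 89.26/(740·1.5²) = 0.0536.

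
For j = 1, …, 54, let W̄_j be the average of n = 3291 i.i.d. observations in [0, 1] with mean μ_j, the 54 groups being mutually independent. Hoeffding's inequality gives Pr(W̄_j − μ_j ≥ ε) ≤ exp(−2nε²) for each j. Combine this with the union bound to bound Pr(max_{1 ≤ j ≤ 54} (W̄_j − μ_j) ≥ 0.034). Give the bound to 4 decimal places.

0.0268

Per-experiment Hoeffding bound: exp(−2·3291·0.034²) = exp(−7.60879) = 0.00049607.
Union bound over 54 events: 54·0.00049607 = 0.02679.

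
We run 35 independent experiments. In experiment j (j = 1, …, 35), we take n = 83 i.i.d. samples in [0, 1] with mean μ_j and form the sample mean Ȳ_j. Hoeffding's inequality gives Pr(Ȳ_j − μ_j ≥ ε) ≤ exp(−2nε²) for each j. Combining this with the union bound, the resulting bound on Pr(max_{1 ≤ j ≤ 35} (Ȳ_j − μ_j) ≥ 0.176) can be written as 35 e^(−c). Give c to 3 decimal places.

5.142

Union bound over the 35 events: Pr(max_{1 ≤ j ≤ 35} (Ȳ_j − μ_j) ≥ 0.176) ≤ 35·exp(−2nε²) = 35 exp(−2·83·0.176²).
So c = 2·83·0.176² = 5.1420.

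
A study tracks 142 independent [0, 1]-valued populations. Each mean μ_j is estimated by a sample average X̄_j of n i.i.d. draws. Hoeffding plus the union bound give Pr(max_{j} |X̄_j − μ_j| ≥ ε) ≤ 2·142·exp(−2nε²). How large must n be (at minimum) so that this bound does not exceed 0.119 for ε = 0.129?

Need 2·142·exp(−2nε²) ≤ 0.119, i.e. exp(−2nε²) ≤ 0.119/284.
So 2nε² ≥ ln(284/0.119) = 7.777606.
Hence n ≥ 7.777606/(2·0.129²) = 233.688.
The smallest integer n is 234.

234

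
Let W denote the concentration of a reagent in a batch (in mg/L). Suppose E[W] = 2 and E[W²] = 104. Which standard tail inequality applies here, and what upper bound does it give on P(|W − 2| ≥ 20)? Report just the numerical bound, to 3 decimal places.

0.250

The first two moments determine the variance, so Chebyshev's inequality is the sharpest standard bound available.
Var(W) = E[W²] − (E[W])² = 104 − 4 = 100.
Chebyshev's inequality: P(|W − μ| ≥ t) ≤ Var(W)/t² = 100/400 = 0.2500.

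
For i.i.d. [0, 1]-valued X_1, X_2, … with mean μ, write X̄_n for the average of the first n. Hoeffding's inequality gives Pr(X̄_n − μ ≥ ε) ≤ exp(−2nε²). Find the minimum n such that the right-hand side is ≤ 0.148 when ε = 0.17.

34

Require exp(−2nε²) ≤ 0.148, i.e. 2nε² ≥ ln(1/0.148) = 1.910543.
So n ≥ 1.910543 / (2·0.17²) = 33.054.
The smallest integer n is 34.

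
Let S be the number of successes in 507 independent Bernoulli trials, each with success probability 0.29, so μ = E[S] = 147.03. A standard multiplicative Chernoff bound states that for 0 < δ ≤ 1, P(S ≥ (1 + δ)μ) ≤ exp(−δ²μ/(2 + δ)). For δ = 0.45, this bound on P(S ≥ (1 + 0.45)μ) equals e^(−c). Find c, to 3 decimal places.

12.152

c = δ²μ/(2 + δ) = 0.45²·147.03/(2 + 0.45) = 12.1525.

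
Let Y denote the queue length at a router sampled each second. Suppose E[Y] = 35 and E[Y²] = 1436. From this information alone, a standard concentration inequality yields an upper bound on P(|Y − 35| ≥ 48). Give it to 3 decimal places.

0.092

The first two moments determine the variance, so Chebyshev's inequality is the sharpest standard bound available.
Var(Y) = E[Y²] − (E[Y])² = 1436 − 1225 = 211.
Chebyshev's inequality: P(|Y − μ| ≥ t) ≤ Var(Y)/t² = 211/2304 = 0.0916.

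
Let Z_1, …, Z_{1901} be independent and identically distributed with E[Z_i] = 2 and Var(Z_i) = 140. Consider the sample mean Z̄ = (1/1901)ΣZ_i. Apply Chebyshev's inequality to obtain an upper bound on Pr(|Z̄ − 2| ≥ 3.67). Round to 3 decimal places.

Var(Z̄) = Var(Z_i)/n = 140/1901 = 0.073645.
Chebyshev: Pr(|Z̄ − 2| ≥ 3.67) ≤ Var(Z̄)/(3.67)² = 140/(1901·3.67²) = 0.0055.

0.005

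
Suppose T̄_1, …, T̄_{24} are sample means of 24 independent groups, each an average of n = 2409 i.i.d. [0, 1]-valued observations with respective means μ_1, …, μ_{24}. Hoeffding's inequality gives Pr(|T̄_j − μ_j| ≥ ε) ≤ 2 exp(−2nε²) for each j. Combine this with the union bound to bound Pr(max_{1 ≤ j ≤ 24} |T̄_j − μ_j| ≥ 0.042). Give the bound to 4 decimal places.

Per-experiment Hoeffding bound: 2·exp(−2·2409·0.042²) = 2·exp(−8.49895) = 0.00040736.
Union bound over 24 events: 24·0.00040736 = 0.00978.

0.0098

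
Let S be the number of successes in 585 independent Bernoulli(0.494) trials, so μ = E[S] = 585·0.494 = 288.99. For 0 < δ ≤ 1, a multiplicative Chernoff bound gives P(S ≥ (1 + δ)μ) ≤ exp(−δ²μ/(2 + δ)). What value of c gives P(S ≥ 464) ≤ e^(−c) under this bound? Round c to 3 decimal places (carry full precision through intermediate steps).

40.676

Write 464 = (1 + δ)μ, so δ = 464/288.99 − 1 = 0.6055919…
Then the exponent is δ²μ/(2 + δ) = (464 − μ)² / (μ·(2 + δ)) = 40.675839.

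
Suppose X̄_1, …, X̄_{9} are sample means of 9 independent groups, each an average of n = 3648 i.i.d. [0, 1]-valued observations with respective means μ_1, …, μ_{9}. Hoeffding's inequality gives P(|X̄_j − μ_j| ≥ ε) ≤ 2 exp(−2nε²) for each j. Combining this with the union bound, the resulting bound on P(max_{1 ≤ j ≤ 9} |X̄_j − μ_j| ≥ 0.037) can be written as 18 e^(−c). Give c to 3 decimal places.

Union bound over the 9 events: P(max_{1 ≤ j ≤ 9} |X̄_j − μ_j| ≥ 0.037) ≤ 9·2·exp(−2nε²) = 18 exp(−2·3648·0.037²).
So c = 2·3648·0.037² = 9.9882.

9.988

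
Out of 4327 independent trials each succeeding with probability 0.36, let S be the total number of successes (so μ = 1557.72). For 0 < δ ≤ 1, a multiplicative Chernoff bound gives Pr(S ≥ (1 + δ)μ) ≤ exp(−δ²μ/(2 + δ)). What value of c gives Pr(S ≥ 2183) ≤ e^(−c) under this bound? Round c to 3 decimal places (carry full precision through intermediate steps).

104.519

Write 2183 = (1 + δ)μ, so δ = 2183/1557.72 − 1 = 0.4014072…
Then the exponent is δ²μ/(2 + δ) = (2183 − μ)² / (μ·(2 + δ)) = 104.518670.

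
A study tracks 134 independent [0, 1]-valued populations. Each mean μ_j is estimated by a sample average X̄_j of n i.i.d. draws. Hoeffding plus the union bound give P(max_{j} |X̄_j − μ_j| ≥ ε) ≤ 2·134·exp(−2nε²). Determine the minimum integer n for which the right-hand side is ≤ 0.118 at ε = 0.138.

Need 2·134·exp(−2nε²) ≤ 0.118, i.e. exp(−2nε²) ≤ 0.118/268.
So 2nε² ≥ ln(268/0.118) = 7.728058.
Hence n ≥ 7.728058/(2·0.138²) = 202.900.
The smallest integer n is 203.

203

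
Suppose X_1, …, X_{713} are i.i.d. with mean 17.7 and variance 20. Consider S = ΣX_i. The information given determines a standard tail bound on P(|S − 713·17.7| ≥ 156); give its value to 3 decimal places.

0.586

With mean and variance of each term known, Chebyshev's inequality bounds the deviation of the sum (or sample mean).
Var(S) = n·Var(X_i) = 713·20 = 14260.
Chebyshev: P(|S − 713·17.7| ≥ 156) ≤ Var(S)/156² = 14260/24336 = 0.5860.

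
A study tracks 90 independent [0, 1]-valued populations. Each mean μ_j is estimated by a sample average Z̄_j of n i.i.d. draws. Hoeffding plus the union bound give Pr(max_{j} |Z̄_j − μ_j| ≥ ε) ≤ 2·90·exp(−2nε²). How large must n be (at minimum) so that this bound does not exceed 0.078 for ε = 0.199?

Need 2·90·exp(−2nε²) ≤ 0.078, i.e. exp(−2nε²) ≤ 0.078/180.
So 2nε² ≥ ln(180/0.078) = 7.744003.
Hence n ≥ 7.744003/(2·0.199²) = 97.775.
The smallest integer n is 98.

98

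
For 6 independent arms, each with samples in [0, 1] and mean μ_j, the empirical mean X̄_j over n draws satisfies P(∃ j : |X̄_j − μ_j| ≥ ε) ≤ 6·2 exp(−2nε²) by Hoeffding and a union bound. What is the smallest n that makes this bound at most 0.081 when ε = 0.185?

74

Need 2·6·exp(−2nε²) ≤ 0.081, i.e. exp(−2nε²) ≤ 0.081/12.
So 2nε² ≥ ln(12/0.081) = 4.998213.
Hence n ≥ 4.998213/(2·0.185²) = 73.020.
The smallest integer n is 74.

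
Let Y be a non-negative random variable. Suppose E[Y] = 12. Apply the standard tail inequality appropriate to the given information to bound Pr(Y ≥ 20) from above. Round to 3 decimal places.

Only the mean of a non-negative variable is known, so Markov's inequality is the applicable tail bound.
Markov's inequality: for a non-negative random variable, Pr(Y ≥ a) ≤ E[Y]/a.
Here E[Y] = 12 and a = 20, so the bound is 12/20 = 0.6000.

0.600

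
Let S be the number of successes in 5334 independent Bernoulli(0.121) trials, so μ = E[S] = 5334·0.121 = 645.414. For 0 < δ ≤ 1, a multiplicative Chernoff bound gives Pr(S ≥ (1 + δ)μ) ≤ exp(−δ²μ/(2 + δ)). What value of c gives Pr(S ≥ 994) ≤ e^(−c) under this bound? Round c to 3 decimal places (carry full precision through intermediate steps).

74.119

Write 994 = (1 + δ)μ, so δ = 994/645.414 − 1 = 0.5400967…
Then the exponent is δ²μ/(2 + δ) = (994 − μ)² / (μ·(2 + δ)) = 74.119289.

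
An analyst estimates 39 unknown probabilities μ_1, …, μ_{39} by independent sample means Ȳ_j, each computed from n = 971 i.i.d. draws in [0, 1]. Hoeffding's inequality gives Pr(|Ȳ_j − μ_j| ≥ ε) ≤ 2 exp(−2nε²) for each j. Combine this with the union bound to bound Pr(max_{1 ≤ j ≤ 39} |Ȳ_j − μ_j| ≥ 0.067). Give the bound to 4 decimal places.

0.0128

Per-experiment Hoeffding bound: 2·exp(−2·971·0.067²) = 2·exp(−8.71764) = 0.00032735.
Union bound over 39 events: 39·0.00032735 = 0.01277.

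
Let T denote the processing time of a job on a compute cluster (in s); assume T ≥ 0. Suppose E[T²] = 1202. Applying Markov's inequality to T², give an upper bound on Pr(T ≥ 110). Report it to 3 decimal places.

0.099

Since T ≥ 0, the event {T ≥ 110} is the same as {T² ≥ 12100}.
Markov's inequality applied to T² gives Pr(T² ≥ 12100) ≤ E[T²]/12100 = 1202/12100 = 0.0993.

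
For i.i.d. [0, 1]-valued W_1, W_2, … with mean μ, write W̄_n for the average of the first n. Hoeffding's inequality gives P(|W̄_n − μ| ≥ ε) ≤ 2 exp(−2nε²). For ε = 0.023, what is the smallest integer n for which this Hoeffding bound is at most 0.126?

2614

Require 2·exp(−2nε²) ≤ 0.126, i.e. 2nε² ≥ ln(2/0.126) = 2.764621.
So n ≥ 2.764621 / (2·0.023²) = 2613.063.
The smallest integer n is 2614.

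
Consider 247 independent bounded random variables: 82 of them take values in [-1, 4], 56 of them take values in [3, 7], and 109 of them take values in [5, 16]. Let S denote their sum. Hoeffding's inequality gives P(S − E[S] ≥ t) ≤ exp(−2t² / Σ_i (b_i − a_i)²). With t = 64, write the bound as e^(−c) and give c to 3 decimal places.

Σ(b_i − a_i)² = 82·5² + 56·4² + 109·11² = 16135.
c = 2t² / 16135 = 2·64² / 16135 = 0.5077.

0.508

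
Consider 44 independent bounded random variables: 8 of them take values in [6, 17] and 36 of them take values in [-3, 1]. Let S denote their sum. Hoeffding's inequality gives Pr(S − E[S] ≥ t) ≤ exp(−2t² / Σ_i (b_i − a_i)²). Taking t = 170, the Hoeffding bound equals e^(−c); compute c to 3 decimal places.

Σ(b_i − a_i)² = 8·11² + 36·4² = 1544.
c = 2t² / 1544 = 2·170² / 1544 = 37.4352.

37.435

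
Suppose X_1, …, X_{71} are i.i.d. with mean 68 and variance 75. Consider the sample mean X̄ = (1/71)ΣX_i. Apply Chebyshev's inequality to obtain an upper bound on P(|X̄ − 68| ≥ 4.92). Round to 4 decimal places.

Var(X̄) = Var(X_i)/n = 75/71 = 1.0563.
Chebyshev: P(|X̄ − 68| ≥ 4.92) ≤ Var(X̄)/(4.92)² = 75/(71·4.92²) = 0.0436.

0.0436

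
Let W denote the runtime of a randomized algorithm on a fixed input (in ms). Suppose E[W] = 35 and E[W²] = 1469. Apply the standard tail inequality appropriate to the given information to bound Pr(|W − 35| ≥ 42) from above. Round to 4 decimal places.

0.1383

The first two moments determine the variance, so Chebyshev's inequality is the sharpest standard bound available.
Var(W) = E[W²] − (E[W])² = 1469 − 1225 = 244.
Chebyshev's inequality: Pr(|W − μ| ≥ t) ≤ Var(W)/t² = 244/1764 = 0.1383.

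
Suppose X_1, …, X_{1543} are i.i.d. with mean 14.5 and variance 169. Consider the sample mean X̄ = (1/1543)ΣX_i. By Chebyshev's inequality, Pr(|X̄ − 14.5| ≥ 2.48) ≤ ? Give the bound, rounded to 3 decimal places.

Var(X̄) = Var(X_i)/n = 169/1543 = 0.10953.
Chebyshev: Pr(|X̄ − 14.5| ≥ 2.48) ≤ Var(X̄)/(2.48)² = 169/(1543·2.48²) = 0.0178.

0.018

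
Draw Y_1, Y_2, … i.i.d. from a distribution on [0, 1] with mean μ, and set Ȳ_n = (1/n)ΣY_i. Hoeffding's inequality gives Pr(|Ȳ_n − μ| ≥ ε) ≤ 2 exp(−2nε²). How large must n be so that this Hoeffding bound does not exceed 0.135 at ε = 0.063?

340

Require 2·exp(−2nε²) ≤ 0.135, i.e. 2nε² ≥ ln(2/0.135) = 2.695628.
So n ≥ 2.695628 / (2·0.063²) = 339.585.
The smallest integer n is 340.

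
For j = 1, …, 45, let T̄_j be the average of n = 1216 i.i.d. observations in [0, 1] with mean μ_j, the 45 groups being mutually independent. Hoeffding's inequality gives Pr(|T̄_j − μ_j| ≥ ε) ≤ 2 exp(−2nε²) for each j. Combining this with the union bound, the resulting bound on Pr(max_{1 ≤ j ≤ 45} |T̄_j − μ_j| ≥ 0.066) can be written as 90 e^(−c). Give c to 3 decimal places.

10.594

Union bound over the 45 events: Pr(max_{1 ≤ j ≤ 45} |T̄_j − μ_j| ≥ 0.066) ≤ 45·2·exp(−2nε²) = 90 exp(−2·1216·0.066²).
So c = 2·1216·0.066² = 10.5938.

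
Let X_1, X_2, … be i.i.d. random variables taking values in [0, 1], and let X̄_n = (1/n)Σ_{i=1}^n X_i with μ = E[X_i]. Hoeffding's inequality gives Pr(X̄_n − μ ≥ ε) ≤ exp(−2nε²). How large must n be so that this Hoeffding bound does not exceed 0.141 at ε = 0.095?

Require exp(−2nε²) ≤ 0.141, i.e. 2nε² ≥ ln(1/0.141) = 1.958995.
So n ≥ 1.958995 / (2·0.095²) = 108.532.
The smallest integer n is 109.

109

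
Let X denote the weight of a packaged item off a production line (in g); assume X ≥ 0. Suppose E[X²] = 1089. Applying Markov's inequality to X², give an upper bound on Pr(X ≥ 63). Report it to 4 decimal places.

Since X ≥ 0, the event {X ≥ 63} is the same as {X² ≥ 3969}.
Markov's inequality applied to X² gives Pr(X² ≥ 3969) ≤ E[X²]/3969 = 1089/3969 = 0.2744.

0.2744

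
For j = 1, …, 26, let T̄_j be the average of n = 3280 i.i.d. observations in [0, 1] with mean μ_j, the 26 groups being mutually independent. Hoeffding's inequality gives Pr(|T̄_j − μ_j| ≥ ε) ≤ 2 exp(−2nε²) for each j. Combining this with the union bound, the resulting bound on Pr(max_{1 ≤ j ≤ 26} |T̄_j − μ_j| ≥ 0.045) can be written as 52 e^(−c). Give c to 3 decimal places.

Union bound over the 26 events: Pr(max_{1 ≤ j ≤ 26} |T̄_j − μ_j| ≥ 0.045) ≤ 26·2·exp(−2nε²) = 52 exp(−2·3280·0.045²).
So c = 2·3280·0.045² = 13.2840.

13.284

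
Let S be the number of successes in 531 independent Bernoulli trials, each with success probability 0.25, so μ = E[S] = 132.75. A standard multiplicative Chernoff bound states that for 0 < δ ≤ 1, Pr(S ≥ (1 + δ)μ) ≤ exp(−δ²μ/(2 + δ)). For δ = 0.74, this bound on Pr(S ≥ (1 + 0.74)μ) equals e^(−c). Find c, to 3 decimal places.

c = δ²μ/(2 + δ) = 0.74²·132.75/(2 + 0.74) = 26.5306.

26.531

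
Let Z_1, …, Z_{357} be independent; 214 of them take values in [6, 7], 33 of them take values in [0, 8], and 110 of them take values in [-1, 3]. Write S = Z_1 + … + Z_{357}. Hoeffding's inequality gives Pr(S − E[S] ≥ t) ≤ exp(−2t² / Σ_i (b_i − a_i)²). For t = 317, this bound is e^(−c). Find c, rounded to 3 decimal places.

Σ(b_i − a_i)² = 214·1² + 33·8² + 110·4² = 4086.
c = 2t² / 4086 = 2·317² / 4086 = 49.1870.

49.187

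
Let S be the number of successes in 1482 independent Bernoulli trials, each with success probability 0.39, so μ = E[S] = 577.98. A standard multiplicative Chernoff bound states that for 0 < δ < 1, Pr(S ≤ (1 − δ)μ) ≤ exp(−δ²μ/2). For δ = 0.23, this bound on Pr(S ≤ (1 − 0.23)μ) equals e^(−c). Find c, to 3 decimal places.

c = δ²μ/2 = 0.23²·577.98/2 = 15.2876.

15.288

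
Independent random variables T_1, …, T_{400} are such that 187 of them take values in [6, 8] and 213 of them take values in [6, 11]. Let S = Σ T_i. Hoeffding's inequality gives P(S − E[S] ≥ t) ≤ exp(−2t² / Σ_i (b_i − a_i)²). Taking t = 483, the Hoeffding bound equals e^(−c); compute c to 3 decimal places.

Σ(b_i − a_i)² = 187·2² + 213·5² = 6073.
c = 2t² / 6073 = 2·483² / 6073 = 76.8283.

76.828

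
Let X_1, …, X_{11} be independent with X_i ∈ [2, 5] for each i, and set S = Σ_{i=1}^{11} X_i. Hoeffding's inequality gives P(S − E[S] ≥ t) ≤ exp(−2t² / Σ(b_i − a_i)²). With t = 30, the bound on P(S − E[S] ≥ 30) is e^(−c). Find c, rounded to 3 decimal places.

18.182

Σ(b_i − a_i)² = 11·(3)² = 99.
c = 2t²/99 = 2·30²/99 = 18.1818.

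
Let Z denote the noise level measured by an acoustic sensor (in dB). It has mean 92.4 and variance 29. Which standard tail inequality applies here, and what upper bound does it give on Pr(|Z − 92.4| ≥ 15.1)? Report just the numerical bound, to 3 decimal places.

Mean and variance are known, so Chebyshev's inequality applies.
Chebyshev: Pr(|Z − μ| ≥ t) ≤ Var(Z)/t².
Bound = 29 / 228.01 = 0.1272.

0.127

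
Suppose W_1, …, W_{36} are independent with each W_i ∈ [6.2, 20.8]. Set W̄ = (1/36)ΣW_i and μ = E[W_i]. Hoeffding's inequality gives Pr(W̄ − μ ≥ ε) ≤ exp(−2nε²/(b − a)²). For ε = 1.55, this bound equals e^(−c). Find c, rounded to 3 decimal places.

0.812

c = 2nε²/(b − a)² = 2·36·1.55² / 14.6² = 0.8115.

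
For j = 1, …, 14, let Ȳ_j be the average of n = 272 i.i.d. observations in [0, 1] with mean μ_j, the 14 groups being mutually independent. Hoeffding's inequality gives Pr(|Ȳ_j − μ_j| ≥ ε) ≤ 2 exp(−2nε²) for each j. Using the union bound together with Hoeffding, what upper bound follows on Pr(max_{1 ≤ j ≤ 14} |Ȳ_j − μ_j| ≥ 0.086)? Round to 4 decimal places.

Per-experiment Hoeffding bound: 2·exp(−2·272·0.086²) = 2·exp(−4.02342) = 0.035783.
Union bound over 14 events: 14·0.035783 = 0.50096.

0.5010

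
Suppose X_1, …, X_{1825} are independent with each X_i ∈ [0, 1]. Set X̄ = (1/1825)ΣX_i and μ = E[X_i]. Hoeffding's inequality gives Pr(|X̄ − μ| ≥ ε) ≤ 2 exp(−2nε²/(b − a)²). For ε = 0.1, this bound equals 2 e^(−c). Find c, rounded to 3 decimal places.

c = 2nε²/(b − a)² = 2·1825·0.1² / 1² = 36.5000.

36.500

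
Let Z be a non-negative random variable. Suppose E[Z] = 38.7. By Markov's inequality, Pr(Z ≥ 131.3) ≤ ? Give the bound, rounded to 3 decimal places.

Markov's inequality: for a non-negative random variable, Pr(Z ≥ a) ≤ E[Z]/a.
Here E[Z] = 38.7 and a = 131.3, so the bound is 38.7/131.3 = 0.2947.

0.295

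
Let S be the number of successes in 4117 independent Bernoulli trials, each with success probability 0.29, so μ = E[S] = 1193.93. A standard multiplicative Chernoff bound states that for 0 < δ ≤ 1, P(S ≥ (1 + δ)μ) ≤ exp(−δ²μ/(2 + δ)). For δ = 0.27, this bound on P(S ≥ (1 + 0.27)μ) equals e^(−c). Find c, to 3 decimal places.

38.343

c = δ²μ/(2 + δ) = 0.27²·1193.93/(2 + 0.27) = 38.3425.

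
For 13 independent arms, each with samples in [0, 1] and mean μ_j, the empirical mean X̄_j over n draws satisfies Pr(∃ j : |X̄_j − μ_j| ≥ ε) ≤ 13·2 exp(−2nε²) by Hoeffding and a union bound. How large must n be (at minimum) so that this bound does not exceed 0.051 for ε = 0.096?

339

Need 2·13·exp(−2nε²) ≤ 0.051, i.e. exp(−2nε²) ≤ 0.051/26.
So 2nε² ≥ ln(26/0.051) = 6.234026.
Hence n ≥ 6.234026/(2·0.096²) = 338.218.
The smallest integer n is 339.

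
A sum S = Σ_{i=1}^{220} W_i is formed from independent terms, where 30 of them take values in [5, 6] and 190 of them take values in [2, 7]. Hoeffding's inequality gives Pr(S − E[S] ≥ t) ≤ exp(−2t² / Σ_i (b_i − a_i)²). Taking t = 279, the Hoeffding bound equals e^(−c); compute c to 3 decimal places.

Σ(b_i − a_i)² = 30·1² + 190·5² = 4780.
c = 2t² / 4780 = 2·279² / 4780 = 32.5695.

32.569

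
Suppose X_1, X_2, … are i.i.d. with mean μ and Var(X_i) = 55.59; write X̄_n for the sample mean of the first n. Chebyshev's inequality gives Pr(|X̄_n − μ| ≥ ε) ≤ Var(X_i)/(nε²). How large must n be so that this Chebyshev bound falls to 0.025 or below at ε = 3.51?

181

Require 55.59/(n·3.51²) ≤ 0.025, i.e. n ≥ 55.59/(0.025·3.51²) = 180.486.
The smallest integer n is 181.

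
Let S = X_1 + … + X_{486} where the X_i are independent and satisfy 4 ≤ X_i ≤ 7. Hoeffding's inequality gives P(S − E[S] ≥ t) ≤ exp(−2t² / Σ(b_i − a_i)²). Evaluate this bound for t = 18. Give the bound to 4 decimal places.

0.8623

Σ(b_i − a_i)² = 486·(3)² = 4374.
Exponent = 2·18²/4374 = 0.1481.
Bound = exp(−0.1481) = 0.86230.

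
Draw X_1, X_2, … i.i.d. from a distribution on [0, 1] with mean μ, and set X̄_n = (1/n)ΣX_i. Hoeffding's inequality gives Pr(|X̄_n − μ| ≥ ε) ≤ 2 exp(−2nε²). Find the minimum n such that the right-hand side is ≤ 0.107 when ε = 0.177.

Require 2·exp(−2nε²) ≤ 0.107, i.e. 2nε² ≥ ln(2/0.107) = 2.928074.
So n ≥ 2.928074 / (2·0.177²) = 46.731.
The smallest integer n is 47.

47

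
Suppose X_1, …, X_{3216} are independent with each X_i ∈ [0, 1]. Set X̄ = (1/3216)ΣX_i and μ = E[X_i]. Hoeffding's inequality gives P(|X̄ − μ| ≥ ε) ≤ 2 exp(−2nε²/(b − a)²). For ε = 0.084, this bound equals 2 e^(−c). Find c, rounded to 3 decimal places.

c = 2nε²/(b − a)² = 2·3216·0.084² / 1² = 45.3842.

45.384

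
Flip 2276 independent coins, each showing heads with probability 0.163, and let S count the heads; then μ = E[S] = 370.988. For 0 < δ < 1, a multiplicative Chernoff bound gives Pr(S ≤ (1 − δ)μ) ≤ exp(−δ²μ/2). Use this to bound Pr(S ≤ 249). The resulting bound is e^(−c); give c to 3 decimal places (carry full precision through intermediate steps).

Write 249 = (1 − δ)μ, so δ = 1 − 249/370.988 = 0.3288193…
Then the exponent is δ²μ/2 = (μ − 249)²/(2μ) = 20.056002.

20.056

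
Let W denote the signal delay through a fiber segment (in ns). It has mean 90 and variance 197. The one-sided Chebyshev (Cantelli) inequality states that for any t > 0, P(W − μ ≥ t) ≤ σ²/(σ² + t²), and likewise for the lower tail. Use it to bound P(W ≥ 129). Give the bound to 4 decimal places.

Here σ² = 197 and t = 39, so σ² + t² = 1718.
Cantelli's bound: 197/1718 = 0.1147.

0.1147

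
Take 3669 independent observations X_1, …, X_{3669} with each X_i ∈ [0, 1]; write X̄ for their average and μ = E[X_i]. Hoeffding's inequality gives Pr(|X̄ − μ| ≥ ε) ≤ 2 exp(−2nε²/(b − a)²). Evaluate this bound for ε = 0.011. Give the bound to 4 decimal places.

0.8230

Exponent: 2nε²/(b − a)² = 2·3669·0.011² / 1² = 0.88790.
Bound = 2·exp(−0.88790) = 0.82304.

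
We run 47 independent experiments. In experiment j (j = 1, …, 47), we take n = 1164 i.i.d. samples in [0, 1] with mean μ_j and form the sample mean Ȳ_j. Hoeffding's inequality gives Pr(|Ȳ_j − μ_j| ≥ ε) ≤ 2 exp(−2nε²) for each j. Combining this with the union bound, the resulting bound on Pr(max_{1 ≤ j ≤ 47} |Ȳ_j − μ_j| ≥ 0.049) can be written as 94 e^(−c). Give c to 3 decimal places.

Union bound over the 47 events: Pr(max_{1 ≤ j ≤ 47} |Ȳ_j − μ_j| ≥ 0.049) ≤ 47·2·exp(−2nε²) = 94 exp(−2·1164·0.049²).
So c = 2·1164·0.049² = 5.5895.

5.590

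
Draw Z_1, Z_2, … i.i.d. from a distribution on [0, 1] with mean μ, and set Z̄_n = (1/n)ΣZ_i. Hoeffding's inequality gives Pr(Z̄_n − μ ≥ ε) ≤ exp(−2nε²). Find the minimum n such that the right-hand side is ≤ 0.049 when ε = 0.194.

41

Require exp(−2nε²) ≤ 0.049, i.e. 2nε² ≥ ln(1/0.049) = 3.015935.
So n ≥ 3.015935 / (2·0.194²) = 40.067.
The smallest integer n is 41.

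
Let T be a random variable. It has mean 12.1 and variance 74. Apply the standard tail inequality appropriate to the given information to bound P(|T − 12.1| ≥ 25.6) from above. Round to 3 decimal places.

Mean and variance are known, so Chebyshev's inequality applies.
Chebyshev: P(|T − μ| ≥ t) ≤ Var(T)/t².
Bound = 74 / 655.36 = 0.1129.

0.113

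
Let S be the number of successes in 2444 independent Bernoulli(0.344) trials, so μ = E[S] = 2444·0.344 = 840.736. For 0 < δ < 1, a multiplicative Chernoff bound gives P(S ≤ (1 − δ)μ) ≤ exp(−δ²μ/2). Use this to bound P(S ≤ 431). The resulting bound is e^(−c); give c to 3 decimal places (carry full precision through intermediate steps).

Write 431 = (1 − δ)μ, so δ = 1 − 431/840.736 = 0.4873539…
Then the exponent is δ²μ/2 = (μ − 431)²/(2μ) = 99.843226.

99.843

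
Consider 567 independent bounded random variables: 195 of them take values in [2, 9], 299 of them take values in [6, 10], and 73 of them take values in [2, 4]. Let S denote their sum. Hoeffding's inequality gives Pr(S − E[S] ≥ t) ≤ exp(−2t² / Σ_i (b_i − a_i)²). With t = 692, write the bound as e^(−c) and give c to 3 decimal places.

65.459

Σ(b_i − a_i)² = 195·7² + 299·4² + 73·2² = 14631.
c = 2t² / 14631 = 2·692² / 14631 = 65.4588.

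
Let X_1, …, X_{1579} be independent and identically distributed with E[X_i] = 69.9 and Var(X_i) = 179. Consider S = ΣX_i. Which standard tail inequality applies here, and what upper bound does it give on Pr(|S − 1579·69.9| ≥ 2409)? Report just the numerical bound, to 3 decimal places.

0.049

With mean and variance of each term known, Chebyshev's inequality bounds the deviation of the sum (or sample mean).
Var(S) = n·Var(X_i) = 1579·179 = 282641.
Chebyshev: Pr(|S − 1579·69.9| ≥ 2409) ≤ Var(S)/2409² = 282641/5803281 = 0.0487.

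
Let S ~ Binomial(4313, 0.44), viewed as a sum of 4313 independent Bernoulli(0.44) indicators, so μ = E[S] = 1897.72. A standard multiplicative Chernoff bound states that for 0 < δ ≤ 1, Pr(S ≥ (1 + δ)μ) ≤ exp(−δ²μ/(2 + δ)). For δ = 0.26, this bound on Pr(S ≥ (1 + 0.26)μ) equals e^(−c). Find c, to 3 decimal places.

56.764

c = δ²μ/(2 + δ) = 0.26²·1897.72/(2 + 0.26) = 56.7637.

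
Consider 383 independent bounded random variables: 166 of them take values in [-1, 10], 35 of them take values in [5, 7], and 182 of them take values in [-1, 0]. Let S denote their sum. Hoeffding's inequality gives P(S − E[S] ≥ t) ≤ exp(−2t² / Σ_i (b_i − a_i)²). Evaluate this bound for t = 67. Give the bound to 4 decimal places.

0.6441

Σ(b_i − a_i)² = 166·11² + 35·2² + 182·1² = 20408.
Exponent = 2·67² / 20408 = 0.43993.
Bound = exp(−0.43993) = 0.64408.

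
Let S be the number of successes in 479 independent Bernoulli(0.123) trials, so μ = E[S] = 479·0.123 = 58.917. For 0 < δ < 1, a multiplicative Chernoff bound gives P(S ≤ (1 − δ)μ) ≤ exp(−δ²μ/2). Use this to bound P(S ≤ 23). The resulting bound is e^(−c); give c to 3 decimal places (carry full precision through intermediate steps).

10.948

Write 23 = (1 − δ)μ, so δ = 1 − 23/58.917 = 0.6096203…
Then the exponent is δ²μ/2 = (μ − 23)²/(2μ) = 10.947866.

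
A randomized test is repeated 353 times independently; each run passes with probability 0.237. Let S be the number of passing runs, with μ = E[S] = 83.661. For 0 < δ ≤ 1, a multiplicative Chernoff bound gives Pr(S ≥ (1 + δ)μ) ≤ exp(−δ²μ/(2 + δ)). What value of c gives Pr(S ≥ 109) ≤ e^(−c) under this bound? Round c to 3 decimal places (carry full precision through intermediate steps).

3.333

Write 109 = (1 + δ)μ, so δ = 109/83.661 − 1 = 0.3028771…
Then the exponent is δ²μ/(2 + δ) = (109 − μ)² / (μ·(2 + δ)) = 3.332615.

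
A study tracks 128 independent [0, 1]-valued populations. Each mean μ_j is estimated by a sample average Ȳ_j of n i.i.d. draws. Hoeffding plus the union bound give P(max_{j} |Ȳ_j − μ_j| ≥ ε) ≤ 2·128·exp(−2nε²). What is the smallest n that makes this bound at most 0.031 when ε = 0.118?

324

Need 2·128·exp(−2nε²) ≤ 0.031, i.e. exp(−2nε²) ≤ 0.031/256.
So 2nε² ≥ ln(256/0.031) = 9.018946.
Hence n ≥ 9.018946/(2·0.118²) = 323.863.
The smallest integer n is 324.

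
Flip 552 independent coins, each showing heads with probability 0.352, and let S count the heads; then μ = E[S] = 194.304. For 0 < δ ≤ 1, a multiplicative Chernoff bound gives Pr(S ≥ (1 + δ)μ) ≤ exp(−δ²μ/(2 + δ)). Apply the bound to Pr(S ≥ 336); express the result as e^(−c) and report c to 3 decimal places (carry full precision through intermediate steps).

37.861

Write 336 = (1 + δ)μ, so δ = 336/194.304 − 1 = 0.729249…
Then the exponent is δ²μ/(2 + δ) = (336 − μ)² / (μ·(2 + δ)) = 37.860843.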